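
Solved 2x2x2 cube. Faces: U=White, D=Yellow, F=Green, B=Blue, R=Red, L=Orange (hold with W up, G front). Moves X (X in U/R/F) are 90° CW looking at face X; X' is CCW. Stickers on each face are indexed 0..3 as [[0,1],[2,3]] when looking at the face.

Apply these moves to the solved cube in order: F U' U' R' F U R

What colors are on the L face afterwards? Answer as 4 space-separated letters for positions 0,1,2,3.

Answer: G B O B

Derivation:
After move 1 (F): F=GGGG U=WWOO R=WRWR D=RRYY L=OYOY
After move 2 (U'): U=WOWO F=OYGG R=GGWR B=WRBB L=BBOY
After move 3 (U'): U=OOWW F=BBGG R=OYWR B=GGBB L=WROY
After move 4 (R'): R=YROW U=OBWG F=BOGW D=RBYG B=YGRB
After move 5 (F): F=GBWO U=OBYR R=WRGW D=OYYG L=WROB
After move 6 (U): U=YORB F=WRWO R=YGGW B=WRRB L=GBOB
After move 7 (R): R=GYWG U=YRRO F=WYWG D=ORYW B=BROB
Query: L face = GBOB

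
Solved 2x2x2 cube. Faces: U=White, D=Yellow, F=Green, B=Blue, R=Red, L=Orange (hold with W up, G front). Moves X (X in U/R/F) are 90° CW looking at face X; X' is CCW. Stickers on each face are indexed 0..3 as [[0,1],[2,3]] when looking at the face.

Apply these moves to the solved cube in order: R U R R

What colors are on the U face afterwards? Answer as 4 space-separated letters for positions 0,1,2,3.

After move 1 (R): R=RRRR U=WGWG F=GYGY D=YBYB B=WBWB
After move 2 (U): U=WWGG F=RRGY R=WBRR B=OOWB L=GYOO
After move 3 (R): R=RWRB U=WRGY F=RBGB D=YWYO B=GOWB
After move 4 (R): R=RRBW U=WBGB F=RWGO D=YWYG B=YORB
Query: U face = WBGB

Answer: W B G B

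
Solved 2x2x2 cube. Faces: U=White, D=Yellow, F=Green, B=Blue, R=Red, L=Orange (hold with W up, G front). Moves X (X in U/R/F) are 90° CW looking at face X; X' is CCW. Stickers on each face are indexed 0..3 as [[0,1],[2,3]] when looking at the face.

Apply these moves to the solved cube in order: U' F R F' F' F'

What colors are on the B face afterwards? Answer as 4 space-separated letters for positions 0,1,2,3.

Answer: B R W B

Derivation:
After move 1 (U'): U=WWWW F=OOGG R=GGRR B=RRBB L=BBOO
After move 2 (F): F=GOGO U=WWOB R=WGWR D=RGYY L=BYOY
After move 3 (R): R=WWRG U=WOOO F=GGGY D=RBYR B=BRWB
After move 4 (F'): F=GYGG U=WOWR R=BWRG D=YYYR L=BOOO
After move 5 (F'): F=YGGG U=WOBR R=YWYG D=OOYR L=BROW
After move 6 (F'): F=GGYG U=WOYY R=OWOG D=RWYR L=BROB
Query: B face = BRWB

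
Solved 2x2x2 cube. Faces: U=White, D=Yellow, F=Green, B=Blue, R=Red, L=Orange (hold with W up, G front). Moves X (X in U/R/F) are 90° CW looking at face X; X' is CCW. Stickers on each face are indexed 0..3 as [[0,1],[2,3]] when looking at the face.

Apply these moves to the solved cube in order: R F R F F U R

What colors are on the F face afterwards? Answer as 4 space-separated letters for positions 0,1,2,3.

After move 1 (R): R=RRRR U=WGWG F=GYGY D=YBYB B=WBWB
After move 2 (F): F=GGYY U=WGOO R=WRGR D=RRYB L=OYOB
After move 3 (R): R=GWRR U=WGOY F=GRYB D=RWYW B=OBGB
After move 4 (F): F=YGBR U=WGBY R=OWYR D=RGYW L=OROW
After move 5 (F): F=BYRG U=WGWR R=BWYR D=YOYW L=OROG
After move 6 (U): U=WWRG F=BWRG R=OBYR B=ORGB L=BYOG
After move 7 (R): R=YORB U=WWRG F=BORW D=YGYO B=GRWB
Query: F face = BORW

Answer: B O R W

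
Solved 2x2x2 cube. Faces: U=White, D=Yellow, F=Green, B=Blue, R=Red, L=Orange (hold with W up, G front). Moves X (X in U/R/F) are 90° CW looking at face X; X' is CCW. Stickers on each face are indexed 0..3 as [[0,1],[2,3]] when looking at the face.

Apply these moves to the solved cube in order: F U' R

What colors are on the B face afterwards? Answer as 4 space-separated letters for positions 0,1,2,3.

Answer: O R O B

Derivation:
After move 1 (F): F=GGGG U=WWOO R=WRWR D=RRYY L=OYOY
After move 2 (U'): U=WOWO F=OYGG R=GGWR B=WRBB L=BBOY
After move 3 (R): R=WGRG U=WYWG F=ORGY D=RBYW B=OROB
Query: B face = OROB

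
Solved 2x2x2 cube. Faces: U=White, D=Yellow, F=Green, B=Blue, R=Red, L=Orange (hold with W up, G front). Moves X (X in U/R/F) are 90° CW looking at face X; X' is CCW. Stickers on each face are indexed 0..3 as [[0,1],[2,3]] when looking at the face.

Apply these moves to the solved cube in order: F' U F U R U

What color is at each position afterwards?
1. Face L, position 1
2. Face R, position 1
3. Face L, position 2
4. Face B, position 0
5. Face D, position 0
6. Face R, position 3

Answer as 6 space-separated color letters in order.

After move 1 (F'): F=GGGG U=WWRR R=YRYR D=OOYY L=OWOW
After move 2 (U): U=RWRW F=YRGG R=BBYR B=OWBB L=GGOW
After move 3 (F): F=GYGR U=RWWG R=RBWR D=YBYY L=GOOO
After move 4 (U): U=WRGW F=RBGR R=OWWR B=GOBB L=GYOO
After move 5 (R): R=WORW U=WBGR F=RBGY D=YBYG B=WORB
After move 6 (U): U=GWRB F=WOGY R=WORW B=GYRB L=RBOO
Query 1: L[1] = B
Query 2: R[1] = O
Query 3: L[2] = O
Query 4: B[0] = G
Query 5: D[0] = Y
Query 6: R[3] = W

Answer: B O O G Y W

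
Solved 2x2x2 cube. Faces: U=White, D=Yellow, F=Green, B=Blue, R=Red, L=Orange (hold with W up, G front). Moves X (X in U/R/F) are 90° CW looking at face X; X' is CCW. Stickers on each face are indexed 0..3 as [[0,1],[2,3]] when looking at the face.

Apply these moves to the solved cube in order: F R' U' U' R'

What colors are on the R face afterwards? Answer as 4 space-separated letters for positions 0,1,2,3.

After move 1 (F): F=GGGG U=WWOO R=WRWR D=RRYY L=OYOY
After move 2 (R'): R=RRWW U=WBOB F=GWGO D=RGYG B=YBRB
After move 3 (U'): U=BBWO F=OYGO R=GWWW B=RRRB L=YBOY
After move 4 (U'): U=BOBW F=YBGO R=OYWW B=GWRB L=RROY
After move 5 (R'): R=YWOW U=BRBG F=YOGW D=RBYO B=GWGB
Query: R face = YWOW

Answer: Y W O W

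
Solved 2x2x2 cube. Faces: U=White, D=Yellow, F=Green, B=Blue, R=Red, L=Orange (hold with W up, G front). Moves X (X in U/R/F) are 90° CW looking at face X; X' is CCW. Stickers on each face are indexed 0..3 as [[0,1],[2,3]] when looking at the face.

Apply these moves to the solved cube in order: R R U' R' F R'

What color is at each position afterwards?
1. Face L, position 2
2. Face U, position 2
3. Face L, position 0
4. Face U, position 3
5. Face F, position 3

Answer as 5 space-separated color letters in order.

Answer: O O G W B

Derivation:
After move 1 (R): R=RRRR U=WGWG F=GYGY D=YBYB B=WBWB
After move 2 (R): R=RRRR U=WYWY F=GBGB D=YWYW B=GBGB
After move 3 (U'): U=YYWW F=OOGB R=GBRR B=RRGB L=GBOO
After move 4 (R'): R=BRGR U=YGWR F=OYGW D=YOYB B=WRWB
After move 5 (F): F=GOWY U=YGOB R=WRRR D=GBYB L=GYOO
After move 6 (R'): R=RRWR U=YWOW F=GGWB D=GOYY B=BRBB
Query 1: L[2] = O
Query 2: U[2] = O
Query 3: L[0] = G
Query 4: U[3] = W
Query 5: F[3] = B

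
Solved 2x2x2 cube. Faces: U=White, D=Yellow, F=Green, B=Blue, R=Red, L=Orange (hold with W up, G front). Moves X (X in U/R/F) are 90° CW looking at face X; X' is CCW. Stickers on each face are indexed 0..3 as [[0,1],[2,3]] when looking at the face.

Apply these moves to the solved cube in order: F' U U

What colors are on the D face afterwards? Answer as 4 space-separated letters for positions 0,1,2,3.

Answer: O O Y Y

Derivation:
After move 1 (F'): F=GGGG U=WWRR R=YRYR D=OOYY L=OWOW
After move 2 (U): U=RWRW F=YRGG R=BBYR B=OWBB L=GGOW
After move 3 (U): U=RRWW F=BBGG R=OWYR B=GGBB L=YROW
Query: D face = OOYY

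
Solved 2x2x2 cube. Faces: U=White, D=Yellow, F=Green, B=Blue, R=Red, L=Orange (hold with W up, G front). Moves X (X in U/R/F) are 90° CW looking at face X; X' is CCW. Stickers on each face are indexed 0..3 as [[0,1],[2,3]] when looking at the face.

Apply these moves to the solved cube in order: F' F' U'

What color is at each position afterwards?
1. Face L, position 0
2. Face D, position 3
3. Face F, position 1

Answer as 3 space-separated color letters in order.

Answer: B Y R

Derivation:
After move 1 (F'): F=GGGG U=WWRR R=YRYR D=OOYY L=OWOW
After move 2 (F'): F=GGGG U=WWYY R=OROR D=WWYY L=OROR
After move 3 (U'): U=WYWY F=ORGG R=GGOR B=ORBB L=BBOR
Query 1: L[0] = B
Query 2: D[3] = Y
Query 3: F[1] = R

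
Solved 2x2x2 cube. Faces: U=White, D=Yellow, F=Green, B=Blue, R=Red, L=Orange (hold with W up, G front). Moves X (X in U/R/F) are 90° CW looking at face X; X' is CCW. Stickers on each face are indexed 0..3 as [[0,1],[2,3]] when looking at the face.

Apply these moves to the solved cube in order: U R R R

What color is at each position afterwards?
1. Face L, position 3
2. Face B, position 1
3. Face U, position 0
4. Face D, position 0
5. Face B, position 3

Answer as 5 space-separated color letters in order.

Answer: O O W Y B

Derivation:
After move 1 (U): U=WWWW F=RRGG R=BBRR B=OOBB L=GGOO
After move 2 (R): R=RBRB U=WRWG F=RYGY D=YBYO B=WOWB
After move 3 (R): R=RRBB U=WYWY F=RBGO D=YWYW B=GORB
After move 4 (R): R=BRBR U=WBWO F=RWGW D=YRYG B=YOYB
Query 1: L[3] = O
Query 2: B[1] = O
Query 3: U[0] = W
Query 4: D[0] = Y
Query 5: B[3] = B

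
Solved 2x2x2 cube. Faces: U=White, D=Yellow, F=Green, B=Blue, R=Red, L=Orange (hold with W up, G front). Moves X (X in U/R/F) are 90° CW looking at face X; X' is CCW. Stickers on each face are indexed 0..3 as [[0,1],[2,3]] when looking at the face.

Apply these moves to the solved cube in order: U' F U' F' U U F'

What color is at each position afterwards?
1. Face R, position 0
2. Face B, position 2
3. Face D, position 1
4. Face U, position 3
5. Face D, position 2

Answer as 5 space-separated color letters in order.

After move 1 (U'): U=WWWW F=OOGG R=GGRR B=RRBB L=BBOO
After move 2 (F): F=GOGO U=WWOB R=WGWR D=RGYY L=BYOY
After move 3 (U'): U=WBWO F=BYGO R=GOWR B=WGBB L=RROY
After move 4 (F'): F=YOBG U=WBGW R=GORR D=RYYY L=ROOW
After move 5 (U): U=GWWB F=GOBG R=WGRR B=ROBB L=YOOW
After move 6 (U): U=WGBW F=WGBG R=RORR B=YOBB L=GOOW
After move 7 (F'): F=GGWB U=WGRR R=YORR D=OWYY L=GWOB
Query 1: R[0] = Y
Query 2: B[2] = B
Query 3: D[1] = W
Query 4: U[3] = R
Query 5: D[2] = Y

Answer: Y B W R Y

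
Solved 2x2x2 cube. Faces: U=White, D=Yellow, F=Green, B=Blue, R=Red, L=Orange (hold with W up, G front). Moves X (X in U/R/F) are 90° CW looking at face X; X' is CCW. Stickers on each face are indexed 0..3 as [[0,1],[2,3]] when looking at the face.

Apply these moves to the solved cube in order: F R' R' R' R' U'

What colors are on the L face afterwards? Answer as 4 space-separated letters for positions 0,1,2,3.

After move 1 (F): F=GGGG U=WWOO R=WRWR D=RRYY L=OYOY
After move 2 (R'): R=RRWW U=WBOB F=GWGO D=RGYG B=YBRB
After move 3 (R'): R=RWRW U=WROY F=GBGB D=RWYO B=GBGB
After move 4 (R'): R=WWRR U=WGOG F=GRGY D=RBYB B=OBWB
After move 5 (R'): R=WRWR U=WWOO F=GGGG D=RRYY B=BBBB
After move 6 (U'): U=WOWO F=OYGG R=GGWR B=WRBB L=BBOY
Query: L face = BBOY

Answer: B B O Y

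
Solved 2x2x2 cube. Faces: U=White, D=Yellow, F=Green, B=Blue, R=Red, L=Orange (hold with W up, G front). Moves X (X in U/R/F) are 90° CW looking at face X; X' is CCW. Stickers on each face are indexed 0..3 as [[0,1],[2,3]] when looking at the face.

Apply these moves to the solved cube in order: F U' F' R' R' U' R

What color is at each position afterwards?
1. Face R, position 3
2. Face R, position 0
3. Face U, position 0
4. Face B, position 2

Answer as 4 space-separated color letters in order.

Answer: B G Y Y

Derivation:
After move 1 (F): F=GGGG U=WWOO R=WRWR D=RRYY L=OYOY
After move 2 (U'): U=WOWO F=OYGG R=GGWR B=WRBB L=BBOY
After move 3 (F'): F=YGOG U=WOGW R=RGRR D=BYYY L=BOOW
After move 4 (R'): R=GRRR U=WBGW F=YOOW D=BGYG B=YRYB
After move 5 (R'): R=RRGR U=WYGY F=YBOW D=BOYW B=GRGB
After move 6 (U'): U=YYWG F=BOOW R=YBGR B=RRGB L=GROW
After move 7 (R): R=GYRB U=YOWW F=BOOW D=BGYR B=GRYB
Query 1: R[3] = B
Query 2: R[0] = G
Query 3: U[0] = Y
Query 4: B[2] = Y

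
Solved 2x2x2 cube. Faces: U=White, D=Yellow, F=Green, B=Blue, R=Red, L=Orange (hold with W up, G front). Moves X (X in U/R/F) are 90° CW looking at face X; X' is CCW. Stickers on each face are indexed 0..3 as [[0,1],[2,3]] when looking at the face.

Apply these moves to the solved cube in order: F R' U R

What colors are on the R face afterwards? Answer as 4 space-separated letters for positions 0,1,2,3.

After move 1 (F): F=GGGG U=WWOO R=WRWR D=RRYY L=OYOY
After move 2 (R'): R=RRWW U=WBOB F=GWGO D=RGYG B=YBRB
After move 3 (U): U=OWBB F=RRGO R=YBWW B=OYRB L=GWOY
After move 4 (R): R=WYWB U=ORBO F=RGGG D=RRYO B=BYWB
Query: R face = WYWB

Answer: W Y W B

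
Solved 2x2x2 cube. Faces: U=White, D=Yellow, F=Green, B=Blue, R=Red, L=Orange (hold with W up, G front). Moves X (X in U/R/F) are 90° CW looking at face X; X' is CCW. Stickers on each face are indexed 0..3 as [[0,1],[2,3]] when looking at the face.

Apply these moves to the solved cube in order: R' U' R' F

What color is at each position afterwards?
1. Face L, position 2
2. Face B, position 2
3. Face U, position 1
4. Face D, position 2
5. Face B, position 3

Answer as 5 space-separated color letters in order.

Answer: O G Y Y B

Derivation:
After move 1 (R'): R=RRRR U=WBWB F=GWGW D=YGYG B=YBYB
After move 2 (U'): U=BBWW F=OOGW R=GWRR B=RRYB L=YBOO
After move 3 (R'): R=WRGR U=BYWR F=OBGW D=YOYW B=GRGB
After move 4 (F): F=GOWB U=BYOB R=WRRR D=GWYW L=YYOO
Query 1: L[2] = O
Query 2: B[2] = G
Query 3: U[1] = Y
Query 4: D[2] = Y
Query 5: B[3] = B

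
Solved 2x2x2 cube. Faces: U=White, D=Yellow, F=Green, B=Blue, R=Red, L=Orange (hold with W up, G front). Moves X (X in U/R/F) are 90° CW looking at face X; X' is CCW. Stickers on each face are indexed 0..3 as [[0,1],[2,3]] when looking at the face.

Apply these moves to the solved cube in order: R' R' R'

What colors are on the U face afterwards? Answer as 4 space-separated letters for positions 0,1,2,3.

Answer: W G W G

Derivation:
After move 1 (R'): R=RRRR U=WBWB F=GWGW D=YGYG B=YBYB
After move 2 (R'): R=RRRR U=WYWY F=GBGB D=YWYW B=GBGB
After move 3 (R'): R=RRRR U=WGWG F=GYGY D=YBYB B=WBWB
Query: U face = WGWG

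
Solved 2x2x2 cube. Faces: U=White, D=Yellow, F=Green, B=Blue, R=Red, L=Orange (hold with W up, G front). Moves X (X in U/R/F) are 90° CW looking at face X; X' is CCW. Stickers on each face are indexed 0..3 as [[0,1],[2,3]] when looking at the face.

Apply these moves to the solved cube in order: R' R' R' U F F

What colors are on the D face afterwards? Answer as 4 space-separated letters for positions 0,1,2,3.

Answer: G G Y B

Derivation:
After move 1 (R'): R=RRRR U=WBWB F=GWGW D=YGYG B=YBYB
After move 2 (R'): R=RRRR U=WYWY F=GBGB D=YWYW B=GBGB
After move 3 (R'): R=RRRR U=WGWG F=GYGY D=YBYB B=WBWB
After move 4 (U): U=WWGG F=RRGY R=WBRR B=OOWB L=GYOO
After move 5 (F): F=GRYR U=WWOY R=GBGR D=RWYB L=GYOB
After move 6 (F): F=YGRR U=WWBY R=OBYR D=GGYB L=GROW
Query: D face = GGYB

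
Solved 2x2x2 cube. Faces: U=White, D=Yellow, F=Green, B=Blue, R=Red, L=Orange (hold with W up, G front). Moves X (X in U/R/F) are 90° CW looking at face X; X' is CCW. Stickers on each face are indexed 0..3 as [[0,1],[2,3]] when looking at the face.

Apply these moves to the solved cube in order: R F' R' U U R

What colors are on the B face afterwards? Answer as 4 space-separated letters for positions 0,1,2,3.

After move 1 (R): R=RRRR U=WGWG F=GYGY D=YBYB B=WBWB
After move 2 (F'): F=YYGG U=WGRR R=BRYR D=OOYB L=OGOW
After move 3 (R'): R=RRBY U=WWRW F=YGGR D=OYYG B=BBOB
After move 4 (U): U=RWWW F=RRGR R=BBBY B=OGOB L=YGOW
After move 5 (U): U=WRWW F=BBGR R=OGBY B=YGOB L=RROW
After move 6 (R): R=BOYG U=WBWR F=BYGG D=OOYY B=WGRB
Query: B face = WGRB

Answer: W G R B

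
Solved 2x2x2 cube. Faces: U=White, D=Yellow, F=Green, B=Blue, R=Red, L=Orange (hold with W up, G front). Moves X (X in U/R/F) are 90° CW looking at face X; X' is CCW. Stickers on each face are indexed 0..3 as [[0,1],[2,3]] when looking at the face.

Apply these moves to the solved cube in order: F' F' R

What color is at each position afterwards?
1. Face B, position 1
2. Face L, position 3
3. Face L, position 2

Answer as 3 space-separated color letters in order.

After move 1 (F'): F=GGGG U=WWRR R=YRYR D=OOYY L=OWOW
After move 2 (F'): F=GGGG U=WWYY R=OROR D=WWYY L=OROR
After move 3 (R): R=OORR U=WGYG F=GWGY D=WBYB B=YBWB
Query 1: B[1] = B
Query 2: L[3] = R
Query 3: L[2] = O

Answer: B R O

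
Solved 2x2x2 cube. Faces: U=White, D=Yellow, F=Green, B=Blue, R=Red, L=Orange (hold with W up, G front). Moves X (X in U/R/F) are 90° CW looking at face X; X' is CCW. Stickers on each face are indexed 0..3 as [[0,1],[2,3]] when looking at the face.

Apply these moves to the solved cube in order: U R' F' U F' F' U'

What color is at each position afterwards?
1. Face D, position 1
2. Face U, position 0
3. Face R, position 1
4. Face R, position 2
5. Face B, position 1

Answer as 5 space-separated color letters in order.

Answer: B W R W O

Derivation:
After move 1 (U): U=WWWW F=RRGG R=BBRR B=OOBB L=GGOO
After move 2 (R'): R=BRBR U=WBWO F=RWGW D=YRYG B=YOYB
After move 3 (F'): F=WWRG U=WBBB R=RRYR D=GOYG L=GOOW
After move 4 (U): U=BWBB F=RRRG R=YOYR B=GOYB L=WWOW
After move 5 (F'): F=RGRR U=BWYY R=OOGR D=WWYG L=WBOB
After move 6 (F'): F=GRRR U=BWOG R=WOWR D=BBYG L=WYOY
After move 7 (U'): U=WGBO F=WYRR R=GRWR B=WOYB L=GOOY
Query 1: D[1] = B
Query 2: U[0] = W
Query 3: R[1] = R
Query 4: R[2] = W
Query 5: B[1] = O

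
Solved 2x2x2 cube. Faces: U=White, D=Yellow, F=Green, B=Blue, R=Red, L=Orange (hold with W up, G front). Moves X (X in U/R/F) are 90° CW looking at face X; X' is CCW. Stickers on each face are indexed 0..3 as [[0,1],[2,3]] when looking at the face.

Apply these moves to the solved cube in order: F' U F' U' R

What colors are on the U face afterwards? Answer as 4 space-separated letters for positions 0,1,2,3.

After move 1 (F'): F=GGGG U=WWRR R=YRYR D=OOYY L=OWOW
After move 2 (U): U=RWRW F=YRGG R=BBYR B=OWBB L=GGOW
After move 3 (F'): F=RGYG U=RWBY R=OBOR D=GWYY L=GWOR
After move 4 (U'): U=WYRB F=GWYG R=RGOR B=OBBB L=OWOR
After move 5 (R): R=ORRG U=WWRG F=GWYY D=GBYO B=BBYB
Query: U face = WWRG

Answer: W W R G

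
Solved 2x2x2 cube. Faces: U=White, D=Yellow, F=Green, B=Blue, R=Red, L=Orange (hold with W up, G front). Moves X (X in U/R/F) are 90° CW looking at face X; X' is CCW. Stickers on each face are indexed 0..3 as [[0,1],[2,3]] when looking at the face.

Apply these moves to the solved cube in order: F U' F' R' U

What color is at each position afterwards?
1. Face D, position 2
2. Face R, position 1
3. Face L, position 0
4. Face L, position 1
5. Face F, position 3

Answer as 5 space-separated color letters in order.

After move 1 (F): F=GGGG U=WWOO R=WRWR D=RRYY L=OYOY
After move 2 (U'): U=WOWO F=OYGG R=GGWR B=WRBB L=BBOY
After move 3 (F'): F=YGOG U=WOGW R=RGRR D=BYYY L=BOOW
After move 4 (R'): R=GRRR U=WBGW F=YOOW D=BGYG B=YRYB
After move 5 (U): U=GWWB F=GROW R=YRRR B=BOYB L=YOOW
Query 1: D[2] = Y
Query 2: R[1] = R
Query 3: L[0] = Y
Query 4: L[1] = O
Query 5: F[3] = W

Answer: Y R Y O W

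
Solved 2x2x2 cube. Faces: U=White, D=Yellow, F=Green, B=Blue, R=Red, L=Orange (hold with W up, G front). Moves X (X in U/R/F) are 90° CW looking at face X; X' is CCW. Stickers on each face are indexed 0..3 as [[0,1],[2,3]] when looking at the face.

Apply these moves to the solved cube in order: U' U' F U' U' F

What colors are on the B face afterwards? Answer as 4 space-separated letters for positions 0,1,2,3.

After move 1 (U'): U=WWWW F=OOGG R=GGRR B=RRBB L=BBOO
After move 2 (U'): U=WWWW F=BBGG R=OORR B=GGBB L=RROO
After move 3 (F): F=GBGB U=WWOR R=WOWR D=ROYY L=RYOY
After move 4 (U'): U=WRWO F=RYGB R=GBWR B=WOBB L=GGOY
After move 5 (U'): U=ROWW F=GGGB R=RYWR B=GBBB L=WOOY
After move 6 (F): F=GGBG U=ROYO R=WYWR D=WRYY L=WROO
Query: B face = GBBB

Answer: G B B B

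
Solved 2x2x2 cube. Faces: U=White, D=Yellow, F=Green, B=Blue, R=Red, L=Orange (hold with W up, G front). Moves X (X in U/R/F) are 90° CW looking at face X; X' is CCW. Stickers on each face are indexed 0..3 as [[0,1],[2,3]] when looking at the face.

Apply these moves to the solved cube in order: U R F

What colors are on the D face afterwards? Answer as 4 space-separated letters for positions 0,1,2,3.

After move 1 (U): U=WWWW F=RRGG R=BBRR B=OOBB L=GGOO
After move 2 (R): R=RBRB U=WRWG F=RYGY D=YBYO B=WOWB
After move 3 (F): F=GRYY U=WROG R=WBGB D=RRYO L=GYOB
Query: D face = RRYO

Answer: R R Y O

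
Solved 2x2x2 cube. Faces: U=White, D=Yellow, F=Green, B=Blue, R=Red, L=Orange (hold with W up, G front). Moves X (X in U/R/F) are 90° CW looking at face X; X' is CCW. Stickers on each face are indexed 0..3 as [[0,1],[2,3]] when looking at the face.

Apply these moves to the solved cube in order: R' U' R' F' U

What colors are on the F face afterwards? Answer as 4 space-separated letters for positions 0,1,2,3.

Answer: O R O G

Derivation:
After move 1 (R'): R=RRRR U=WBWB F=GWGW D=YGYG B=YBYB
After move 2 (U'): U=BBWW F=OOGW R=GWRR B=RRYB L=YBOO
After move 3 (R'): R=WRGR U=BYWR F=OBGW D=YOYW B=GRGB
After move 4 (F'): F=BWOG U=BYWG R=ORYR D=BOYW L=YROW
After move 5 (U): U=WBGY F=OROG R=GRYR B=YRGB L=BWOW
Query: F face = OROG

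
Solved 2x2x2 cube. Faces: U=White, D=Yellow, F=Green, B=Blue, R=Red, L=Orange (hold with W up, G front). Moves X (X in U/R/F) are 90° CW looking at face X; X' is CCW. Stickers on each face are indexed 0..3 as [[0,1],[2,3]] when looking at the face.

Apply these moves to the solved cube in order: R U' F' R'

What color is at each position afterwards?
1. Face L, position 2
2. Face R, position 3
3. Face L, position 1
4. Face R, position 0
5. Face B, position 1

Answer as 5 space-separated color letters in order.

Answer: O Y W Y R

Derivation:
After move 1 (R): R=RRRR U=WGWG F=GYGY D=YBYB B=WBWB
After move 2 (U'): U=GGWW F=OOGY R=GYRR B=RRWB L=WBOO
After move 3 (F'): F=OYOG U=GGGR R=BYYR D=BOYB L=WWOW
After move 4 (R'): R=YRBY U=GWGR F=OGOR D=BYYG B=BROB
Query 1: L[2] = O
Query 2: R[3] = Y
Query 3: L[1] = W
Query 4: R[0] = Y
Query 5: B[1] = R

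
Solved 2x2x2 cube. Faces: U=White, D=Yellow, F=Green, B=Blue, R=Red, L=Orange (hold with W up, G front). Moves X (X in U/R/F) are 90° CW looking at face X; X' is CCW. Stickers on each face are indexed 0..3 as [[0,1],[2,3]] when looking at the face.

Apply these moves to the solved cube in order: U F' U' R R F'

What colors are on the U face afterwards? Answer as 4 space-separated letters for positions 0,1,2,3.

After move 1 (U): U=WWWW F=RRGG R=BBRR B=OOBB L=GGOO
After move 2 (F'): F=RGRG U=WWBR R=YBYR D=GOYY L=GWOW
After move 3 (U'): U=WRWB F=GWRG R=RGYR B=YBBB L=OOOW
After move 4 (R): R=YRRG U=WWWG F=GORY D=GBYY B=BBRB
After move 5 (R): R=RYGR U=WOWY F=GBRY D=GRYB B=GBWB
After move 6 (F'): F=BYGR U=WORG R=RYGR D=OWYB L=OYOW
Query: U face = WORG

Answer: W O R G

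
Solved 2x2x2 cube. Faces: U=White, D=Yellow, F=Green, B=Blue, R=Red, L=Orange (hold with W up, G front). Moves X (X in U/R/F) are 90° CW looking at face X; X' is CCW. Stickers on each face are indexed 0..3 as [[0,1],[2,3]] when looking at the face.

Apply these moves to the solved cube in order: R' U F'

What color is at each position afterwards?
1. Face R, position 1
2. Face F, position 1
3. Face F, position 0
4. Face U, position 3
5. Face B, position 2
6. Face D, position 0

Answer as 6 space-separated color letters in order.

After move 1 (R'): R=RRRR U=WBWB F=GWGW D=YGYG B=YBYB
After move 2 (U): U=WWBB F=RRGW R=YBRR B=OOYB L=GWOO
After move 3 (F'): F=RWRG U=WWYR R=GBYR D=WOYG L=GBOB
Query 1: R[1] = B
Query 2: F[1] = W
Query 3: F[0] = R
Query 4: U[3] = R
Query 5: B[2] = Y
Query 6: D[0] = W

Answer: B W R R Y W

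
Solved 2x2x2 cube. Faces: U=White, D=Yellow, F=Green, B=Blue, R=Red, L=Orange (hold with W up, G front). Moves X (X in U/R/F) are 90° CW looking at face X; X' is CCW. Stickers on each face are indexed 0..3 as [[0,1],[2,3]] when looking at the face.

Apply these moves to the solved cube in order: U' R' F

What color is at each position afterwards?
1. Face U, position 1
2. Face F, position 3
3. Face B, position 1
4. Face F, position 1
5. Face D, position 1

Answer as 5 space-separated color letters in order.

After move 1 (U'): U=WWWW F=OOGG R=GGRR B=RRBB L=BBOO
After move 2 (R'): R=GRGR U=WBWR F=OWGW D=YOYG B=YRYB
After move 3 (F): F=GOWW U=WBOB R=WRRR D=GGYG L=BYOO
Query 1: U[1] = B
Query 2: F[3] = W
Query 3: B[1] = R
Query 4: F[1] = O
Query 5: D[1] = G

Answer: B W R O G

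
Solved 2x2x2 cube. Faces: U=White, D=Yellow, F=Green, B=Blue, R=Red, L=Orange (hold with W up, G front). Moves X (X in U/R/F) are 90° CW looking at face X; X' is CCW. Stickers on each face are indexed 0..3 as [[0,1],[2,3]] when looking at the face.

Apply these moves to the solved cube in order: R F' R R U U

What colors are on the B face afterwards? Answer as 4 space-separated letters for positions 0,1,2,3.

Answer: Y W Y B

Derivation:
After move 1 (R): R=RRRR U=WGWG F=GYGY D=YBYB B=WBWB
After move 2 (F'): F=YYGG U=WGRR R=BRYR D=OOYB L=OGOW
After move 3 (R): R=YBRR U=WYRG F=YOGB D=OWYW B=RBGB
After move 4 (R): R=RYRB U=WORB F=YWGW D=OGYR B=GBYB
After move 5 (U): U=RWBO F=RYGW R=GBRB B=OGYB L=YWOW
After move 6 (U): U=BROW F=GBGW R=OGRB B=YWYB L=RYOW
Query: B face = YWYB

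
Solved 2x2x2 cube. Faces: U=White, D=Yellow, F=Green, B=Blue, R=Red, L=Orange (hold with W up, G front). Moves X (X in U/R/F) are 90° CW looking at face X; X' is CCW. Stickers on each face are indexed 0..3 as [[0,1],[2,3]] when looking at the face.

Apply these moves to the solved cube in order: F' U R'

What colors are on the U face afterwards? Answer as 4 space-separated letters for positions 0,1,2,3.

Answer: R B R O

Derivation:
After move 1 (F'): F=GGGG U=WWRR R=YRYR D=OOYY L=OWOW
After move 2 (U): U=RWRW F=YRGG R=BBYR B=OWBB L=GGOW
After move 3 (R'): R=BRBY U=RBRO F=YWGW D=ORYG B=YWOB
Query: U face = RBRO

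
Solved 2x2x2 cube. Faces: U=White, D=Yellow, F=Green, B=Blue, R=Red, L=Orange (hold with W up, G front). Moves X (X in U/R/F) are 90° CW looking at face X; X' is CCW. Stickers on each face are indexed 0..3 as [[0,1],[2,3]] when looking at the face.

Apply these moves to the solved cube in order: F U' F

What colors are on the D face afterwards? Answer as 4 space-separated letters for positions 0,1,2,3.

After move 1 (F): F=GGGG U=WWOO R=WRWR D=RRYY L=OYOY
After move 2 (U'): U=WOWO F=OYGG R=GGWR B=WRBB L=BBOY
After move 3 (F): F=GOGY U=WOYB R=WGOR D=WGYY L=BROR
Query: D face = WGYY

Answer: W G Y Y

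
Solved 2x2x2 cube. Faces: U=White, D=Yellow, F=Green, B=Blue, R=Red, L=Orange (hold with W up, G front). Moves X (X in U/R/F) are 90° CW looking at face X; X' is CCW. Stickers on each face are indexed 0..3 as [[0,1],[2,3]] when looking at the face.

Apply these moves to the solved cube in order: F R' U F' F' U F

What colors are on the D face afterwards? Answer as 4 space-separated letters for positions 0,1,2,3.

Answer: W O Y G

Derivation:
After move 1 (F): F=GGGG U=WWOO R=WRWR D=RRYY L=OYOY
After move 2 (R'): R=RRWW U=WBOB F=GWGO D=RGYG B=YBRB
After move 3 (U): U=OWBB F=RRGO R=YBWW B=OYRB L=GWOY
After move 4 (F'): F=RORG U=OWYW R=GBRW D=WYYG L=GBOB
After move 5 (F'): F=OGRR U=OWGR R=YBWW D=BBYG L=GWOY
After move 6 (U): U=GORW F=YBRR R=OYWW B=GWRB L=OGOY
After move 7 (F): F=RYRB U=GOYG R=RYWW D=WOYG L=OBOB
Query: D face = WOYG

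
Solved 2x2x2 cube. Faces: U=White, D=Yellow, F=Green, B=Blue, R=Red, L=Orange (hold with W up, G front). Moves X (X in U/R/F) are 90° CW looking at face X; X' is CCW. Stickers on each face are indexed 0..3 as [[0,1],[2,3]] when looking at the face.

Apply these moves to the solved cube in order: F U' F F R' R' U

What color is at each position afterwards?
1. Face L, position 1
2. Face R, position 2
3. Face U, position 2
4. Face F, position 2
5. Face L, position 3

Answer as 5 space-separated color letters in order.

Answer: B G Y Y G

Derivation:
After move 1 (F): F=GGGG U=WWOO R=WRWR D=RRYY L=OYOY
After move 2 (U'): U=WOWO F=OYGG R=GGWR B=WRBB L=BBOY
After move 3 (F): F=GOGY U=WOYB R=WGOR D=WGYY L=BROR
After move 4 (F): F=GGYO U=WORR R=YGBR D=OWYY L=BWOG
After move 5 (R'): R=GRYB U=WBRW F=GOYR D=OGYO B=YRWB
After move 6 (R'): R=RBGY U=WWRY F=GBYW D=OOYR B=ORGB
After move 7 (U): U=RWYW F=RBYW R=ORGY B=BWGB L=GBOG
Query 1: L[1] = B
Query 2: R[2] = G
Query 3: U[2] = Y
Query 4: F[2] = Y
Query 5: L[3] = G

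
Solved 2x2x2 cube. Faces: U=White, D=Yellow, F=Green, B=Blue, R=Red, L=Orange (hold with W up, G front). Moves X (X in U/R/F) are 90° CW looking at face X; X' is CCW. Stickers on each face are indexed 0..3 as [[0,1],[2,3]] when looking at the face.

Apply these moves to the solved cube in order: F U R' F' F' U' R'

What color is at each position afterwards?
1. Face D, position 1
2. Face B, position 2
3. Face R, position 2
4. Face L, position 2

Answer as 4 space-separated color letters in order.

Answer: B O W O

Derivation:
After move 1 (F): F=GGGG U=WWOO R=WRWR D=RRYY L=OYOY
After move 2 (U): U=OWOW F=WRGG R=BBWR B=OYBB L=GGOY
After move 3 (R'): R=BRBW U=OBOO F=WWGW D=RRYG B=YYRB
After move 4 (F'): F=WWWG U=OBBB R=RRRW D=GYYG L=GOOO
After move 5 (F'): F=WGWW U=OBRR R=YRGW D=OOYG L=GBOB
After move 6 (U'): U=BROR F=GBWW R=WGGW B=YRRB L=YYOB
After move 7 (R'): R=GWWG U=BROY F=GRWR D=OBYW B=GROB
Query 1: D[1] = B
Query 2: B[2] = O
Query 3: R[2] = W
Query 4: L[2] = O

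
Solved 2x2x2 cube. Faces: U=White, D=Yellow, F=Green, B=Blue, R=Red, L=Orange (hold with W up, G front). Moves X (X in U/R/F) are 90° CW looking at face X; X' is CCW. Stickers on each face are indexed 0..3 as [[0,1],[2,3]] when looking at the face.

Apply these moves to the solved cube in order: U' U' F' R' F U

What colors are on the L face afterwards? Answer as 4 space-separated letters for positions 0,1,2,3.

Answer: B B O G

Derivation:
After move 1 (U'): U=WWWW F=OOGG R=GGRR B=RRBB L=BBOO
After move 2 (U'): U=WWWW F=BBGG R=OORR B=GGBB L=RROO
After move 3 (F'): F=BGBG U=WWOR R=YOYR D=ROYY L=RWOW
After move 4 (R'): R=ORYY U=WBOG F=BWBR D=RGYG B=YGOB
After move 5 (F): F=BBRW U=WBWW R=ORGY D=YOYG L=RROG
After move 6 (U): U=WWWB F=ORRW R=YGGY B=RROB L=BBOG
Query: L face = BBOG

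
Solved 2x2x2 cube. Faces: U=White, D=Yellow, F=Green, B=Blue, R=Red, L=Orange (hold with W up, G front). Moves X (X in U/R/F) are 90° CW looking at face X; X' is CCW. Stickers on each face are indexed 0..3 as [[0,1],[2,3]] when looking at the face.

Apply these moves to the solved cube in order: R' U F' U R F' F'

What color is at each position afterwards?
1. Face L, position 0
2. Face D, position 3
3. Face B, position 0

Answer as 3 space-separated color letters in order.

After move 1 (R'): R=RRRR U=WBWB F=GWGW D=YGYG B=YBYB
After move 2 (U): U=WWBB F=RRGW R=YBRR B=OOYB L=GWOO
After move 3 (F'): F=RWRG U=WWYR R=GBYR D=WOYG L=GBOB
After move 4 (U): U=YWRW F=GBRG R=OOYR B=GBYB L=RWOB
After move 5 (R): R=YORO U=YBRG F=GORG D=WYYG B=WBWB
After move 6 (F'): F=OGGR U=YBYR R=YOWO D=WBYG L=RGOR
After move 7 (F'): F=GROG U=YBYW R=BOWO D=GRYG L=RROY
Query 1: L[0] = R
Query 2: D[3] = G
Query 3: B[0] = W

Answer: R G W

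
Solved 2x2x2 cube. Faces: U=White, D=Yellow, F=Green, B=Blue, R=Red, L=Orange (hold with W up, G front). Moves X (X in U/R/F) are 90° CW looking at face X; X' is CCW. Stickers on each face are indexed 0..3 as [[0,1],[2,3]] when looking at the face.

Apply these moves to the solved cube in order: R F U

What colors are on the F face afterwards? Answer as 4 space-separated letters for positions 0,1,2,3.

After move 1 (R): R=RRRR U=WGWG F=GYGY D=YBYB B=WBWB
After move 2 (F): F=GGYY U=WGOO R=WRGR D=RRYB L=OYOB
After move 3 (U): U=OWOG F=WRYY R=WBGR B=OYWB L=GGOB
Query: F face = WRYY

Answer: W R Y Y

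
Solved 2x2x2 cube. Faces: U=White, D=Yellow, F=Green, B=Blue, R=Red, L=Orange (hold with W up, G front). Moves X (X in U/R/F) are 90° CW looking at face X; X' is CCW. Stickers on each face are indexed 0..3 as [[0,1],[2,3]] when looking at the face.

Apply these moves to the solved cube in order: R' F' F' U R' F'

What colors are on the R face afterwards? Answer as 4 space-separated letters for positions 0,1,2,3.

Answer: R R B O

Derivation:
After move 1 (R'): R=RRRR U=WBWB F=GWGW D=YGYG B=YBYB
After move 2 (F'): F=WWGG U=WBRR R=GRYR D=OOYG L=OBOW
After move 3 (F'): F=WGWG U=WBGY R=OROR D=BWYG L=OROR
After move 4 (U): U=GWYB F=ORWG R=YBOR B=ORYB L=WGOR
After move 5 (R'): R=BRYO U=GYYO F=OWWB D=BRYG B=GRWB
After move 6 (F'): F=WBOW U=GYBY R=RRBO D=GRYG L=WOOY
Query: R face = RRBO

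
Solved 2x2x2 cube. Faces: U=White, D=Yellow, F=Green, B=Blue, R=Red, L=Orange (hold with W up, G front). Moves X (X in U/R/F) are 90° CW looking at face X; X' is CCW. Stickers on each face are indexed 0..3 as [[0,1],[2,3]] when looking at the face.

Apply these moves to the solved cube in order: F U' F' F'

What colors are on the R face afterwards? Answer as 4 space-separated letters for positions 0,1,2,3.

Answer: Y G B R

Derivation:
After move 1 (F): F=GGGG U=WWOO R=WRWR D=RRYY L=OYOY
After move 2 (U'): U=WOWO F=OYGG R=GGWR B=WRBB L=BBOY
After move 3 (F'): F=YGOG U=WOGW R=RGRR D=BYYY L=BOOW
After move 4 (F'): F=GGYO U=WORR R=YGBR D=OWYY L=BWOG
Query: R face = YGBR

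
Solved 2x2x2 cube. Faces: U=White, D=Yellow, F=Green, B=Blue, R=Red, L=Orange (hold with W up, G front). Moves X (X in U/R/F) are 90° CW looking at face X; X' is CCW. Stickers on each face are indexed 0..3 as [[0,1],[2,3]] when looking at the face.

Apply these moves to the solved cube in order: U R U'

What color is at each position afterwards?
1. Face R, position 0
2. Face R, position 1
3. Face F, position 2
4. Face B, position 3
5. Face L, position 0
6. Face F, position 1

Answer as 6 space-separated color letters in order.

Answer: R Y G B W G

Derivation:
After move 1 (U): U=WWWW F=RRGG R=BBRR B=OOBB L=GGOO
After move 2 (R): R=RBRB U=WRWG F=RYGY D=YBYO B=WOWB
After move 3 (U'): U=RGWW F=GGGY R=RYRB B=RBWB L=WOOO
Query 1: R[0] = R
Query 2: R[1] = Y
Query 3: F[2] = G
Query 4: B[3] = B
Query 5: L[0] = W
Query 6: F[1] = G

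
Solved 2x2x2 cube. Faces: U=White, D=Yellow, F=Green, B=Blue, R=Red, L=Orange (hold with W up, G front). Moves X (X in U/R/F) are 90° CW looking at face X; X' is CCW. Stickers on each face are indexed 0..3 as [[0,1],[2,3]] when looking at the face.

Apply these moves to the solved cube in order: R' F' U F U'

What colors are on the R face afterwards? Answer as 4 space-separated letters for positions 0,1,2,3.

After move 1 (R'): R=RRRR U=WBWB F=GWGW D=YGYG B=YBYB
After move 2 (F'): F=WWGG U=WBRR R=GRYR D=OOYG L=OBOW
After move 3 (U): U=RWRB F=GRGG R=YBYR B=OBYB L=WWOW
After move 4 (F): F=GGGR U=RWWW R=RBBR D=YYYG L=WOOO
After move 5 (U'): U=WWRW F=WOGR R=GGBR B=RBYB L=OBOO
Query: R face = GGBR

Answer: G G B R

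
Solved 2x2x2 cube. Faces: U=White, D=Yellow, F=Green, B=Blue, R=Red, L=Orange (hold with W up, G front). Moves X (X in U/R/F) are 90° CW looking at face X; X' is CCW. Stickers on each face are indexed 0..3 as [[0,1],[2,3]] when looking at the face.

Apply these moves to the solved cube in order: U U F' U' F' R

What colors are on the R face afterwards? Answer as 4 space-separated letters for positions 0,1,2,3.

After move 1 (U): U=WWWW F=RRGG R=BBRR B=OOBB L=GGOO
After move 2 (U): U=WWWW F=BBGG R=OORR B=GGBB L=RROO
After move 3 (F'): F=BGBG U=WWOR R=YOYR D=ROYY L=RWOW
After move 4 (U'): U=WRWO F=RWBG R=BGYR B=YOBB L=GGOW
After move 5 (F'): F=WGRB U=WRBY R=OGRR D=GWYY L=GOOW
After move 6 (R): R=RORG U=WGBB F=WWRY D=GBYY B=YORB
Query: R face = RORG

Answer: R O R G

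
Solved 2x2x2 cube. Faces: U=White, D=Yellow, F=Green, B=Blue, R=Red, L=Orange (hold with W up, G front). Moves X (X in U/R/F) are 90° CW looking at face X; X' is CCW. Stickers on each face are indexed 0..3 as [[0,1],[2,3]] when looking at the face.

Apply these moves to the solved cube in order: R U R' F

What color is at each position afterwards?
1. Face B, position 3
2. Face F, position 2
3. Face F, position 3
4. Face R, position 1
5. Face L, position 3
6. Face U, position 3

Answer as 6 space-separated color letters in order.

Answer: B G W R R Y

Derivation:
After move 1 (R): R=RRRR U=WGWG F=GYGY D=YBYB B=WBWB
After move 2 (U): U=WWGG F=RRGY R=WBRR B=OOWB L=GYOO
After move 3 (R'): R=BRWR U=WWGO F=RWGG D=YRYY B=BOBB
After move 4 (F): F=GRGW U=WWOY R=GROR D=WBYY L=GYOR
Query 1: B[3] = B
Query 2: F[2] = G
Query 3: F[3] = W
Query 4: R[1] = R
Query 5: L[3] = R
Query 6: U[3] = Y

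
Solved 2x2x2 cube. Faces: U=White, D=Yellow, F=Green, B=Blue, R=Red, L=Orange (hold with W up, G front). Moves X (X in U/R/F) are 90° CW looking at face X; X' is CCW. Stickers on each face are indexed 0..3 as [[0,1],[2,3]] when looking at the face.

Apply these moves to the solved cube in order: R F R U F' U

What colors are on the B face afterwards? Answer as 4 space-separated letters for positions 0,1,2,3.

Answer: G G G B

Derivation:
After move 1 (R): R=RRRR U=WGWG F=GYGY D=YBYB B=WBWB
After move 2 (F): F=GGYY U=WGOO R=WRGR D=RRYB L=OYOB
After move 3 (R): R=GWRR U=WGOY F=GRYB D=RWYW B=OBGB
After move 4 (U): U=OWYG F=GWYB R=OBRR B=OYGB L=GROB
After move 5 (F'): F=WBGY U=OWOR R=WBRR D=RBYW L=GGOY
After move 6 (U): U=OORW F=WBGY R=OYRR B=GGGB L=WBOY
Query: B face = GGGB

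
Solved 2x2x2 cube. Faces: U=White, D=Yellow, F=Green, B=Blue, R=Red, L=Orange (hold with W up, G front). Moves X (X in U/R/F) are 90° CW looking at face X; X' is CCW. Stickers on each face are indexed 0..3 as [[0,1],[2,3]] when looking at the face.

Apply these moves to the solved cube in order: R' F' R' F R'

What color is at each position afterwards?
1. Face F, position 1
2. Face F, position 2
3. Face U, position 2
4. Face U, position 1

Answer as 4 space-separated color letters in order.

Answer: Y R W O

Derivation:
After move 1 (R'): R=RRRR U=WBWB F=GWGW D=YGYG B=YBYB
After move 2 (F'): F=WWGG U=WBRR R=GRYR D=OOYG L=OBOW
After move 3 (R'): R=RRGY U=WYRY F=WBGR D=OWYG B=GBOB
After move 4 (F): F=GWRB U=WYWB R=RRYY D=GRYG L=OOOW
After move 5 (R'): R=RYRY U=WOWG F=GYRB D=GWYB B=GBRB
Query 1: F[1] = Y
Query 2: F[2] = R
Query 3: U[2] = W
Query 4: U[1] = O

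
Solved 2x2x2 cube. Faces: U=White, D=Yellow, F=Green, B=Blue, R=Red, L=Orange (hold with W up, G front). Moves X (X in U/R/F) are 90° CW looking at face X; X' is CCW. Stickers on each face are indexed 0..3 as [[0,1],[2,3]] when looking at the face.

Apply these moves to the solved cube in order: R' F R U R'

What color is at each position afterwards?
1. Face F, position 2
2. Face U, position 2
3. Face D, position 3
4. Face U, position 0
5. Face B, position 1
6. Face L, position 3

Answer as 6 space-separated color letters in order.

Answer: W W G O Y G

Derivation:
After move 1 (R'): R=RRRR U=WBWB F=GWGW D=YGYG B=YBYB
After move 2 (F): F=GGWW U=WBOO R=WRBR D=RRYG L=OYOG
After move 3 (R): R=BWRR U=WGOW F=GRWG D=RYYY B=OBBB
After move 4 (U): U=OWWG F=BWWG R=OBRR B=OYBB L=GROG
After move 5 (R'): R=BROR U=OBWO F=BWWG D=RWYG B=YYYB
Query 1: F[2] = W
Query 2: U[2] = W
Query 3: D[3] = G
Query 4: U[0] = O
Query 5: B[1] = Y
Query 6: L[3] = G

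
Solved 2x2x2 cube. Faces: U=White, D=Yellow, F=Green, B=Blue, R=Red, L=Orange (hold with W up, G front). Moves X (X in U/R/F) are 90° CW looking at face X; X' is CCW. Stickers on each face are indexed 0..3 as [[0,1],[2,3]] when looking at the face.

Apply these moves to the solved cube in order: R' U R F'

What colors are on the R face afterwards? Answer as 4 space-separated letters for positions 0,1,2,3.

Answer: Y Y Y B

Derivation:
After move 1 (R'): R=RRRR U=WBWB F=GWGW D=YGYG B=YBYB
After move 2 (U): U=WWBB F=RRGW R=YBRR B=OOYB L=GWOO
After move 3 (R): R=RYRB U=WRBW F=RGGG D=YYYO B=BOWB
After move 4 (F'): F=GGRG U=WRRR R=YYYB D=WOYO L=GWOB
Query: R face = YYYB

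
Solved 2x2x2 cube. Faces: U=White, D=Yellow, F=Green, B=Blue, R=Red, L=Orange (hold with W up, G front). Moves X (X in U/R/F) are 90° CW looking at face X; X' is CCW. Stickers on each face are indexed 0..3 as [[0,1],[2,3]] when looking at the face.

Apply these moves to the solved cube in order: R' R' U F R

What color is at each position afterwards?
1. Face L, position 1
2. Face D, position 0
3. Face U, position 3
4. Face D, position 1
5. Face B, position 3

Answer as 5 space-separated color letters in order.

Answer: Y R R G B

Derivation:
After move 1 (R'): R=RRRR U=WBWB F=GWGW D=YGYG B=YBYB
After move 2 (R'): R=RRRR U=WYWY F=GBGB D=YWYW B=GBGB
After move 3 (U): U=WWYY F=RRGB R=GBRR B=OOGB L=GBOO
After move 4 (F): F=GRBR U=WWOB R=YBYR D=RGYW L=GYOW
After move 5 (R): R=YYRB U=WROR F=GGBW D=RGYO B=BOWB
Query 1: L[1] = Y
Query 2: D[0] = R
Query 3: U[3] = R
Query 4: D[1] = G
Query 5: B[3] = B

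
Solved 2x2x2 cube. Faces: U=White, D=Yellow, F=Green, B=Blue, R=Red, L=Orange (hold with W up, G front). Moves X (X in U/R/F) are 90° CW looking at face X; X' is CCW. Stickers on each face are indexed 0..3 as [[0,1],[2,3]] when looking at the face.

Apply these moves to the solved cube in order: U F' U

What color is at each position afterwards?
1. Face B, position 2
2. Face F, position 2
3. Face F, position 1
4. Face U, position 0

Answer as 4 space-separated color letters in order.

After move 1 (U): U=WWWW F=RRGG R=BBRR B=OOBB L=GGOO
After move 2 (F'): F=RGRG U=WWBR R=YBYR D=GOYY L=GWOW
After move 3 (U): U=BWRW F=YBRG R=OOYR B=GWBB L=RGOW
Query 1: B[2] = B
Query 2: F[2] = R
Query 3: F[1] = B
Query 4: U[0] = B

Answer: B R B B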